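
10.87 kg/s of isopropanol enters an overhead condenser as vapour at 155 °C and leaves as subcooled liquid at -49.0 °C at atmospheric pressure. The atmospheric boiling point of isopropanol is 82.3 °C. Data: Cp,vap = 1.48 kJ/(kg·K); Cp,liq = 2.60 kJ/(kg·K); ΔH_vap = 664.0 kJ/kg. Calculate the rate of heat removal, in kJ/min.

vapour 155→82.3 °C: -107.6 kJ/kg
condensation at 82.3 °C: -664 kJ/kg
liquid 82.3→-49.0 °C: -341.38 kJ/kg
Δh = -107.6 + -664 + -341.38 = -1113 kJ/kg
Q = ṁ·Δh = 10.87 kg/s × -1113 kJ/kg = -12098 kJ/s
|Q| = 12098 kW = 725880 kJ/min

Q_c = 726000 kJ/min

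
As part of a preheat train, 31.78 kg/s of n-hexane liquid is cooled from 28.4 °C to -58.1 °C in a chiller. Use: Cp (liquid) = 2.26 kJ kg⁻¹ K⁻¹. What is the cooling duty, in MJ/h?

Q_c = 22400 MJ/h

Q = ṁ·Cp·ΔT = 31.78 × 2.26 × (-58.1 − 28.4) = -6212.7 kJ/s
Cooling duty = 22366 MJ/h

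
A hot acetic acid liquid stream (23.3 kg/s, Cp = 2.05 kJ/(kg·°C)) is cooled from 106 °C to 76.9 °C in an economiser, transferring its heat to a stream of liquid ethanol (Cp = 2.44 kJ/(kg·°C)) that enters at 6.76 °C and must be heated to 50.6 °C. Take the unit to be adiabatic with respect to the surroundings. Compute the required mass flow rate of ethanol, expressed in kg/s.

ṁ_c = 13.0 kg/s

Heat released by hot stream: Q = 23.3 × 2.05 × (106 − 76.9) = 1390 kJ/s
Energy balance on cold side (adiabatic exchanger): Q = ṁ_c·Cp_c·(T_c,out − T_c,in)
ṁ_c = 1390 / [2.44 × (50.6 − 6.76)] = 12.994 kg/s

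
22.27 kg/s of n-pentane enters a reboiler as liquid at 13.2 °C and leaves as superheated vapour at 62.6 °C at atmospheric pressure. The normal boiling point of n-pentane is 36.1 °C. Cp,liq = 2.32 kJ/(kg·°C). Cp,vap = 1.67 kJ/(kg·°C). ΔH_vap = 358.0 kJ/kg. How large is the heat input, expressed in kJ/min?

Q = 608000 kJ/min

liquid 13.2→36.1 °C: 53.128 kJ/kg
vaporisation at 36.1 °C: 358 kJ/kg
vapour 36.1→62.6 °C: 44.255 kJ/kg
Δh = 53.128 + 358 + 44.255 = 455.38 kJ/kg
Q = ṁ·Δh = 22.27 kg/s × 455.38 kJ/kg = 10141 kJ/s
|Q| = 10141 kW = 608480 kJ/min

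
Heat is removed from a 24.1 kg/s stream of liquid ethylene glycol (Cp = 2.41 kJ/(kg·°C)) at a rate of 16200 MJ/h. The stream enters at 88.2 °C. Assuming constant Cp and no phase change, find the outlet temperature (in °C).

Q = 16200 MJ/h = 4500 kJ/s
ΔT = Q/(ṁ·Cp) = 4500/(24.1×2.41) = 77.478 K
T_out = 88.2 − 77.478 = 10.722 °C

T_out = 10.7 °C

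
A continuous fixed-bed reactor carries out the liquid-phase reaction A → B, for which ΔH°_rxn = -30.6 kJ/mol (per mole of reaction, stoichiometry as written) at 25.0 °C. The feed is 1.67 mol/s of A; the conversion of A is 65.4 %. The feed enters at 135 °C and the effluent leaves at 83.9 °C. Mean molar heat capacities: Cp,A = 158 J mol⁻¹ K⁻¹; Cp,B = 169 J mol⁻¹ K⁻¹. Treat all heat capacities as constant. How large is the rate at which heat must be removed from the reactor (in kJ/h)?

Extent of reaction ξ = 0.654 × 1.67 = 1.0922 mol/s
Reaction term: ξ·ΔH°_rxn = 1.0922 × -30.6 = -33.421 kJ/s
Sensible, feed 135→25 °C: -29.025 kJ/s
Outlet flows (mol/s): A 0.57782, B 1.0922
Sensible, products 25→83.9 °C: 16.249 kJ/s
Q = ΔH = -46.196 kJ/s = -46.196 kW
Heat removed = 166310 kJ/h

Q_out = 166000 kJ/h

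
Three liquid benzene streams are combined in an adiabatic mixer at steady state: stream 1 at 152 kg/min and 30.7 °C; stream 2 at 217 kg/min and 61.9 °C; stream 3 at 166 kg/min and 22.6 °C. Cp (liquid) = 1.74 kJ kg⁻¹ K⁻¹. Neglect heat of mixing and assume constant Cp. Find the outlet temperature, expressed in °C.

T_out = 40.8 °C

Energy balance with Q = 0: Σ ṁᵢCp,ᵢ(T_out − Tᵢ) = 0
Σ ṁᵢCp,ᵢTᵢ = 152×1.74×30.7 + 217×1.74×61.9 + 166×1.74×22.6 = 38020
Σ ṁᵢCp,ᵢ = 152×1.74 + 217×1.74 + 166×1.74 = 930.9
T_out = 38020 / 930.9 = 40.842 °C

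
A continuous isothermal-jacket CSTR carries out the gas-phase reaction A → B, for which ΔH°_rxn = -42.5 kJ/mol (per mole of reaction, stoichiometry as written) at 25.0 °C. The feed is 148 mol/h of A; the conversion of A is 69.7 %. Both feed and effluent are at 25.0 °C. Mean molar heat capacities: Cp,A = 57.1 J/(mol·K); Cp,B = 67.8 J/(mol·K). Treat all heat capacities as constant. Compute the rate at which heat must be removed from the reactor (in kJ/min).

Q_out = 73.1 kJ/min

Extent of reaction ξ = 0.697 × 148 = 103.16 mol/h
Reaction term: ξ·ΔH°_rxn = 103.16 × -42.5 = -4384.1 kJ/h
Q = ΔH = -4384.1 kJ/h = -1.2178 kW
Heat removed = 73.069 kJ/min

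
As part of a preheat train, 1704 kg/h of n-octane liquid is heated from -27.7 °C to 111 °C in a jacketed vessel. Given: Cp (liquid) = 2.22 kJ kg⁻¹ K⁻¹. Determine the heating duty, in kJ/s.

Q = ṁ·Cp·ΔT = 1704 × 2.22 × (111 − -27.7) = 524690 kJ/h
Converting: 524690 / 3600 s = 145.75 kW

Q = 146 kJ/s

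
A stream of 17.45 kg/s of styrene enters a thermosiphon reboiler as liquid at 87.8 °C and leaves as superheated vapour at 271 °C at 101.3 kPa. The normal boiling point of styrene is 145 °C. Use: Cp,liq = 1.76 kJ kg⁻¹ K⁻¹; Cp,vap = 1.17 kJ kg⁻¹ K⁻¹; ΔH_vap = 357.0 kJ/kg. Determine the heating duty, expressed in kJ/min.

liquid 87.8→145 °C: 100.67 kJ/kg
vaporisation at 145 °C: 357 kJ/kg
vapour 145→271 °C: 147.42 kJ/kg
Δh = 100.67 + 357 + 147.42 = 605.09 kJ/kg
Q = ṁ·Δh = 17.45 kg/s × 605.09 kJ/kg = 10559 kJ/s
|Q| = 10559 kW = 633530 kJ/min

Q = 634000 kJ/min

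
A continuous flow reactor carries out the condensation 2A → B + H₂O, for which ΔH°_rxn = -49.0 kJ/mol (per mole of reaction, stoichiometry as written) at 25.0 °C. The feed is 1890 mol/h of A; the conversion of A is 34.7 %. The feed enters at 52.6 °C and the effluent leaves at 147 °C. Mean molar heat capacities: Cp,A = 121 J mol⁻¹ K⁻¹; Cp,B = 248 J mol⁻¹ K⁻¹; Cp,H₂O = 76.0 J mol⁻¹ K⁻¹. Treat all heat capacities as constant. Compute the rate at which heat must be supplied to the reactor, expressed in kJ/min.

Extent of reaction ξ = 0.347 × 1890 / 2 = 327.91 mol/h
Reaction term: ξ·ΔH°_rxn = 327.91 × -49.0 = -16068 kJ/h
Sensible, feed 52.6→25 °C: -6311.8 kJ/h
Outlet flows (mol/h): A 1234.2, B 327.91, H₂O 327.91
Sensible, products 25→147 °C: 31181 kJ/h
Q = ΔH = 8801 kJ/h = 2.4447 kW
Heat supplied = 146.68 kJ/min

Q_in = 147 kJ/min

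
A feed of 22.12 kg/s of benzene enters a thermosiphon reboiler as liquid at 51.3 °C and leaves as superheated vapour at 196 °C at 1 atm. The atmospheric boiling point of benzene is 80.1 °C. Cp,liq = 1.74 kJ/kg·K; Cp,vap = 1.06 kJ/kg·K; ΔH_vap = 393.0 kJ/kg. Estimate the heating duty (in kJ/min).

Q = 751000 kJ/min

liquid 51.3→80.1 °C: 50.112 kJ/kg
vaporisation at 80.1 °C: 393 kJ/kg
vapour 80.1→196 °C: 122.85 kJ/kg
Δh = 50.112 + 393 + 122.85 = 565.97 kJ/kg
Q = ṁ·Δh = 22.12 kg/s × 565.97 kJ/kg = 12519 kJ/s
|Q| = 12519 kW = 751150 kJ/min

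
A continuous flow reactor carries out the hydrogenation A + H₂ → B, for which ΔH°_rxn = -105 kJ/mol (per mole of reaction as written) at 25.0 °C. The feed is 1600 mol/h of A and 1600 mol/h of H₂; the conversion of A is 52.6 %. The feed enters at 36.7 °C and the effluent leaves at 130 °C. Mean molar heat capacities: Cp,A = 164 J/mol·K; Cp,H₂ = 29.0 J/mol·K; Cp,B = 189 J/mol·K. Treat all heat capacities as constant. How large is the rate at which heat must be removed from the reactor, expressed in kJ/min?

Extent of reaction ξ = 0.526 × 1600 = 841.6 mol/h
Reaction term: ξ·ΔH°_rxn = 841.6 × -105 = -88368 kJ/h
Sensible, feed 36.7→25 °C: -3613 kJ/h
Outlet flows (mol/h): A 758.4, H₂ 758.4, B 841.6
Sensible, products 25→130 °C: 32071 kJ/h
Q = ΔH = -59910 kJ/h = -16.642 kW
Heat removed = 998.51 kJ/min

Q_out = 999 kJ/min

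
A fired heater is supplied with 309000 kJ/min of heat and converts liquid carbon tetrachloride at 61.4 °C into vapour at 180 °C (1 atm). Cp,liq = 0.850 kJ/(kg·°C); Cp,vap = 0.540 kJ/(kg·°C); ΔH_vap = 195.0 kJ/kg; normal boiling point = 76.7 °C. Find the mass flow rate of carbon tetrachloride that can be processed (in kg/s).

Δh = 0.850×(76.7−61.4) + 195.0 + 0.540×(180−76.7) = 263.79 kJ/kg
Q = 309000 kJ/min = 5150 kJ/s = 5150 kJ/s
ṁ = Q/Δh = 5150 / 263.79 = 19.523 kg/s

ṁ = 19.5 kg/s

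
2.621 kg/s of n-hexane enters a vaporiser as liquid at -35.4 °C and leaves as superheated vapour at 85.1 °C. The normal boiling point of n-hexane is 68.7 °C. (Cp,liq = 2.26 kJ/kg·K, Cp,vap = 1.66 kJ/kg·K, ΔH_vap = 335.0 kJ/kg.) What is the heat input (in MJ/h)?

liquid -35.4→68.7 °C: 235.27 kJ/kg
vaporisation at 68.7 °C: 335 kJ/kg
vapour 68.7→85.1 °C: 27.224 kJ/kg
Δh = 235.27 + 335 + 27.224 = 597.49 kJ/kg
Q = ṁ·Δh = 2.621 kg/s × 597.49 kJ/kg = 1566 kJ/s
|Q| = 1566 kW = 5637.7 MJ/h

Q = 5640 MJ/h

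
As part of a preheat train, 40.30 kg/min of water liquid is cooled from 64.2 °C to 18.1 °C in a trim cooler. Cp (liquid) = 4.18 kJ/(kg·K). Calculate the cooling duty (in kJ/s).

Q_c = 129 kJ/s

Q = ṁ·Cp·ΔT = 40.30 × 4.18 × (18.1 − 64.2) = -7765.7 kJ/min
Converting: 7765.7 / 60 s = 129.43 kW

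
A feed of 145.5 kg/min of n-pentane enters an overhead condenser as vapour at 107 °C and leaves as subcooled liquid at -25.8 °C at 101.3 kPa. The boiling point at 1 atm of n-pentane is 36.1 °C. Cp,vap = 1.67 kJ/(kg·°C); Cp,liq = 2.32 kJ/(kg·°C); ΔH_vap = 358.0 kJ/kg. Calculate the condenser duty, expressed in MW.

Q_c = 1.50 MW

vapour 107→36.1 °C: -118.4 kJ/kg
condensation at 36.1 °C: -358 kJ/kg
liquid 36.1→-25.8 °C: -143.61 kJ/kg
Δh = -118.4 + -358 + -143.61 = -620.01 kJ/kg
Q = ṁ·Δh = 145.5 kg/min × -620.01 kJ/kg = -90212 kJ/min
|Q| = 1503.5 kW = 1.5035 MW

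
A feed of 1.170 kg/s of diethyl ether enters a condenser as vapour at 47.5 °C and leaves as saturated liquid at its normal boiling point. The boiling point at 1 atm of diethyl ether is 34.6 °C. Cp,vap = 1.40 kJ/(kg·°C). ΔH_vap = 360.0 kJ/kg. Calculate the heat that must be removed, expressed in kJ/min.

Q_c = 26500 kJ/min

vapour 47.5→34.6 °C: -18.06 kJ/kg
condensation at 34.6 °C: -360 kJ/kg
Δh = -18.06 + -360 = -378.06 kJ/kg
Q = ṁ·Δh = 1.170 kg/s × -378.06 kJ/kg = -442.33 kJ/s
|Q| = 442.33 kW = 26540 kJ/min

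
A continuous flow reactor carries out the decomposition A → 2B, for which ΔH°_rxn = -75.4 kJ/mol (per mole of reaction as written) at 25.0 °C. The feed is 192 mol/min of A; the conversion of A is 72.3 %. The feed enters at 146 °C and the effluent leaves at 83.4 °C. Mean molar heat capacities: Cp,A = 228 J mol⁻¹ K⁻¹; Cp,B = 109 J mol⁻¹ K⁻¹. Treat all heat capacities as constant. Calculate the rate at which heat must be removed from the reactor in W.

Extent of reaction ξ = 0.723 × 192 = 138.82 mol/min
Reaction term: ξ·ΔH°_rxn = 138.82 × -75.4 = -10467 kJ/min
Sensible, feed 146→25 °C: -5296.9 kJ/min
Outlet flows (mol/min): A 53.184, B 277.63
Sensible, products 25→83.4 °C: 2475.4 kJ/min
Q = ΔH = -13288 kJ/min = -221.47 kW
Heat removed = 221470 W

Q_out = 221000 W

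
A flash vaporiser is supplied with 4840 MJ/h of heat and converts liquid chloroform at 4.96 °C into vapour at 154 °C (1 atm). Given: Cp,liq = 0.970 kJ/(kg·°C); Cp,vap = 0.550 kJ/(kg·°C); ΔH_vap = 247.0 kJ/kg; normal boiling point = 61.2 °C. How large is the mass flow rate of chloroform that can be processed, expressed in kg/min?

Δh = 0.970×(61.2−4.96) + 247.0 + 0.550×(154−61.2) = 352.59 kJ/kg
Q = 4840 MJ/h = 1344.4 kJ/s = 80667 kJ/min
ṁ = Q/Δh = 80667 / 352.59 = 228.78 kg/min

ṁ = 229 kg/min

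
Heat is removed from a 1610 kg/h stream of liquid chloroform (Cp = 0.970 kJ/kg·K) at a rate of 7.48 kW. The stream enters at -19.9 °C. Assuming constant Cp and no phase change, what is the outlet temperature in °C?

T_out = -37.1 °C

Q = 7.48 kW = 26928 kJ/h
ΔT = Q/(ṁ·Cp) = 26928/(1610×0.970) = 17.243 K
T_out = -19.9 − 17.243 = -37.143 °C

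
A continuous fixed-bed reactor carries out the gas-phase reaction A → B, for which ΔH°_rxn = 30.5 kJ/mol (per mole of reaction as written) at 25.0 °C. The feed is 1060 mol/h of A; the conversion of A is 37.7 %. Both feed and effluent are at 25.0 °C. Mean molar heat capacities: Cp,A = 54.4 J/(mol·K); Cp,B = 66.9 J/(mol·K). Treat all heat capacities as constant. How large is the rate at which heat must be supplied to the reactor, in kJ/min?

Extent of reaction ξ = 0.377 × 1060 = 399.62 mol/h
Reaction term: ξ·ΔH°_rxn = 399.62 × 30.5 = 12188 kJ/h
Q = ΔH = 12188 kJ/h = 3.3857 kW
Heat supplied = 203.14 kJ/min

Q_in = 203 kJ/min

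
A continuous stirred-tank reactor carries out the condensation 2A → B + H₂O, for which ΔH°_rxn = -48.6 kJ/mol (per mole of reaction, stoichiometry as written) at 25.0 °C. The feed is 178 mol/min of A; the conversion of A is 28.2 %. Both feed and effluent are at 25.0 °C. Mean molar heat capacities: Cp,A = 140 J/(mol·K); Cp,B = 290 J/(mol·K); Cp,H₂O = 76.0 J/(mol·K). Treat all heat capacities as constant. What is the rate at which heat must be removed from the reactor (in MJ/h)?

Q_out = 73.2 MJ/h

Extent of reaction ξ = 0.282 × 178 / 2 = 25.098 mol/min
Reaction term: ξ·ΔH°_rxn = 25.098 × -48.6 = -1219.8 kJ/min
Q = ΔH = -1219.8 kJ/min = -20.329 kW
Heat removed = 73.186 MJ/h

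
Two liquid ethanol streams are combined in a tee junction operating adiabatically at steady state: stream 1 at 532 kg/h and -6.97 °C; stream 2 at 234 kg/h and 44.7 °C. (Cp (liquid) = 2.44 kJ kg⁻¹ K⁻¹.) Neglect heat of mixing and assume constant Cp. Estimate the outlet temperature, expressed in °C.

T_out = 8.81 °C

No heat crosses the boundary, so H_out = H_in.
T_out = Σ ṁᵢCp,ᵢTᵢ / Σ ṁᵢCp,ᵢ
      = 16474 / 1869 = 8.8143 °C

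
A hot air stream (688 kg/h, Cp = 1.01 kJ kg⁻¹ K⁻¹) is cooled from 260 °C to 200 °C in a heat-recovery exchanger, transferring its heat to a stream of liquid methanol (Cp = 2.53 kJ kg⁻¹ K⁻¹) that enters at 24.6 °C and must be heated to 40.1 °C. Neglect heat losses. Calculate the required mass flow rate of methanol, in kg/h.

ṁ_c = 1060 kg/h

Heat released by hot stream: Q = 688 × 1.01 × (260 − 200) = 41693 kJ/h
Energy balance on cold side (adiabatic exchanger): Q = ṁ_c·Cp_c·(T_c,out − T_c,in)
ṁ_c = 41693 / [2.53 × (40.1 − 24.6)] = 1063.2 kg/h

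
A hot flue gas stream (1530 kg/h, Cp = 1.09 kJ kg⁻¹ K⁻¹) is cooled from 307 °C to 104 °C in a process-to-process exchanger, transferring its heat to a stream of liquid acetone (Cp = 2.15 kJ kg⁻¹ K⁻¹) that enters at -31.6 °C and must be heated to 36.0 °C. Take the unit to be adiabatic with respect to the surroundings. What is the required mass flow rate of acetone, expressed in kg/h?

ṁ_c = 2330 kg/h

Heat released by hot stream: Q = 1530 × 1.09 × (307 − 104) = 338540 kJ/h
Energy balance on cold side (adiabatic exchanger): Q = ṁ_c·Cp_c·(T_c,out − T_c,in)
ṁ_c = 338540 / [2.15 × (36.0 − -31.6)] = 2329.3 kg/h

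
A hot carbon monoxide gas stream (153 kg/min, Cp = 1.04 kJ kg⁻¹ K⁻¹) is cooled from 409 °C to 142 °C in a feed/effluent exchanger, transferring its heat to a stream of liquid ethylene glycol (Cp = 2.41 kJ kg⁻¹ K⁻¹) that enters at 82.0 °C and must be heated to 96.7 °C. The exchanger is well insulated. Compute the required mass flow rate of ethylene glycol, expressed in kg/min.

ṁ_c = 1200 kg/min

Heat released by hot stream: Q = 153 × 1.04 × (409 − 142) = 42485 kJ/min
Energy balance on cold side (adiabatic exchanger): Q = ṁ_c·Cp_c·(T_c,out − T_c,in)
ṁ_c = 42485 / [2.41 × (96.7 − 82.0)] = 1199.2 kg/min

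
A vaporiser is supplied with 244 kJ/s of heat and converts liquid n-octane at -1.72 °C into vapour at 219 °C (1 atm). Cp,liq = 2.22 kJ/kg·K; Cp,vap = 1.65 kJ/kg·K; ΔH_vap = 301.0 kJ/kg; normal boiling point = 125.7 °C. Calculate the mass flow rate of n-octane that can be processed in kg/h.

Δh = 2.22×(125.7−-1.72) + 301.0 + 1.65×(219−125.7) = 737.82 kJ/kg
Q = 244 kJ/s = 244 kJ/s = 878400 kJ/h
ṁ = Q/Δh = 878400 / 737.82 = 1190.5 kg/h

ṁ = 1190 kg/h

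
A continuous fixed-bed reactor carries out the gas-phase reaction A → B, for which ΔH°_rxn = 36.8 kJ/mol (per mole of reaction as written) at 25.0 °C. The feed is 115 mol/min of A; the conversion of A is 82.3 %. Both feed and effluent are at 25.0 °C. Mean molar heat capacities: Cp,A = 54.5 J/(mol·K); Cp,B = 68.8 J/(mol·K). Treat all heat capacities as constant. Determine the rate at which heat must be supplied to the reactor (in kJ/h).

Extent of reaction ξ = 0.823 × 115 = 94.645 mol/min
Reaction term: ξ·ΔH°_rxn = 94.645 × 36.8 = 3482.9 kJ/min
Q = ΔH = 3482.9 kJ/min = 58.049 kW
Heat supplied = 208980 kJ/h

Q_in = 209000 kJ/h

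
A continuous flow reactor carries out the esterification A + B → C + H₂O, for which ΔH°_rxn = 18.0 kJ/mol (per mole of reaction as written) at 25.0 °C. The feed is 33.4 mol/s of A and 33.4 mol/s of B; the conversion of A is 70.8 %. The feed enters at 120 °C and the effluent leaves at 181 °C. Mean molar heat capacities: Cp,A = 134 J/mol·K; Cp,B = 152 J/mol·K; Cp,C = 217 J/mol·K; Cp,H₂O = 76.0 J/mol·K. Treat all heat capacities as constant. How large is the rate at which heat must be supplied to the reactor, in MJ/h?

Q_in = 3720 MJ/h

Extent of reaction ξ = 0.708 × 33.4 = 23.647 mol/s
Reaction term: ξ·ΔH°_rxn = 23.647 × 18.0 = 425.65 kJ/s
Sensible, feed 120→25 °C: -907.48 kJ/s
Outlet flows (mol/s): A 9.7528, B 9.7528, C 23.647, H₂O 23.647
Sensible, products 25→181 °C: 1516 kJ/s
Q = ΔH = 1034.2 kJ/s = 1034.2 kW
Heat supplied = 3723 MJ/h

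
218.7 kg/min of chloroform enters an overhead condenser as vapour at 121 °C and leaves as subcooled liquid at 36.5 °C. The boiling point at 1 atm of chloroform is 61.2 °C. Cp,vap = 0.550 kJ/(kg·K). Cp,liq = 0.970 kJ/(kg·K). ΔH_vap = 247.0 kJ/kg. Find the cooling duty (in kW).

Q_c = 1110 kW

vapour 121→61.2 °C: -32.89 kJ/kg
condensation at 61.2 °C: -247 kJ/kg
liquid 61.2→36.5 °C: -23.959 kJ/kg
Δh = -32.89 + -247 + -23.959 = -303.85 kJ/kg
Q = ṁ·Δh = 218.7 kg/min × -303.85 kJ/kg = -66452 kJ/min
|Q| = 1107.5 kW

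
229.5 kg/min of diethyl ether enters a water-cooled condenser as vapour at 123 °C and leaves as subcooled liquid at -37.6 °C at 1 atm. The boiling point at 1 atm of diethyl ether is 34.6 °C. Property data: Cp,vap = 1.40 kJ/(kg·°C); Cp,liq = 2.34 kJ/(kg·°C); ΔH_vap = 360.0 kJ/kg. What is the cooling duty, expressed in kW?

Q_c = 2500 kW

vapour 123→34.6 °C: -123.76 kJ/kg
condensation at 34.6 °C: -360 kJ/kg
liquid 34.6→-37.6 °C: -168.95 kJ/kg
Δh = -123.76 + -360 + -168.95 = -652.71 kJ/kg
Q = ṁ·Δh = 229.5 kg/min × -652.71 kJ/kg = -149800 kJ/min
|Q| = 2496.6 kW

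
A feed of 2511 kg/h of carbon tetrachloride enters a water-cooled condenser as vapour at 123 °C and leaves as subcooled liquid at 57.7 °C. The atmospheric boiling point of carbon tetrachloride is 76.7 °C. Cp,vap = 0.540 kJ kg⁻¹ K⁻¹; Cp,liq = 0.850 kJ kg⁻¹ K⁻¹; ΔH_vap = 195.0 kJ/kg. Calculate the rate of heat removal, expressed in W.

Q_c = 165000 W

vapour 123→76.7 °C: -25.002 kJ/kg
condensation at 76.7 °C: -195 kJ/kg
liquid 76.7→57.7 °C: -16.15 kJ/kg
Δh = -25.002 + -195 + -16.15 = -236.15 kJ/kg
Q = ṁ·Δh = 2511 kg/h × -236.15 kJ/kg = -592980 kJ/h
|Q| = 164.72 kW = 164720 W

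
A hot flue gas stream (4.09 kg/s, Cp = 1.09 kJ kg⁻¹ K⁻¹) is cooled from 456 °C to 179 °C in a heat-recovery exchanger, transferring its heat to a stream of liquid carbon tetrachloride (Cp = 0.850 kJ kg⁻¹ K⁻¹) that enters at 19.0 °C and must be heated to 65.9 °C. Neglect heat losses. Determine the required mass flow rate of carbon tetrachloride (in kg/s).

Heat released by hot stream: Q = 4.09 × 1.09 × (456 − 179) = 1234.9 kJ/s
Energy balance on cold side (adiabatic exchanger): Q = ṁ_c·Cp_c·(T_c,out − T_c,in)
ṁ_c = 1234.9 / [0.850 × (65.9 − 19.0)] = 30.977 kg/s

ṁ_c = 31.0 kg/s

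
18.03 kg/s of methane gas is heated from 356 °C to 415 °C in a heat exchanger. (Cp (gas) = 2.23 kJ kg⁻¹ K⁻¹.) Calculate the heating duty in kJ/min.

Q = ṁ·Cp·ΔT = 18.03 × 2.23 × (415 − 356) = 2372.2 kJ/s
Heating duty = 142330 kJ/min

Q = 142000 kJ/min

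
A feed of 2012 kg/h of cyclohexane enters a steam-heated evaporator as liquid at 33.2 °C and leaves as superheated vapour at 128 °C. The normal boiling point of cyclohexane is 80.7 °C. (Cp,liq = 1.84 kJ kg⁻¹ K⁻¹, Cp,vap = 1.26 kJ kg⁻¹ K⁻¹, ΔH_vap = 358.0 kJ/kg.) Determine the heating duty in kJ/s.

Q = 282 kJ/s

liquid 33.2→80.7 °C: 87.4 kJ/kg
vaporisation at 80.7 °C: 358 kJ/kg
vapour 80.7→128 °C: 59.598 kJ/kg
Δh = 87.4 + 358 + 59.598 = 505 kJ/kg
Q = ṁ·Δh = 2012 kg/h × 505 kJ/kg = 1.0161e+06 kJ/h
|Q| = 282.24 kW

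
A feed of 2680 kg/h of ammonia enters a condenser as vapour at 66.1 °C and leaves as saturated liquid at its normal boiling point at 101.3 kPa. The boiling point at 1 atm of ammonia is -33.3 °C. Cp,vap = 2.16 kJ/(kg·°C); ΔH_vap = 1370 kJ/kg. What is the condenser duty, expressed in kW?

vapour 66.1→-33.3 °C: -214.7 kJ/kg
condensation at -33.3 °C: -1370 kJ/kg
Δh = -214.7 + -1370 = -1584.7 kJ/kg
Q = ṁ·Δh = 2680 kg/h × -1584.7 kJ/kg = -4.247e+06 kJ/h
|Q| = 1179.7 kW

Q_c = 1180 kW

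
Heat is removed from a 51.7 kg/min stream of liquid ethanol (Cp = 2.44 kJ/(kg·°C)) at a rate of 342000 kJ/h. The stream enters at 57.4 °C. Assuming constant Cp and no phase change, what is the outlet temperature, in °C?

T_out = 12.2 °C

Q = 342000 kJ/h = 5700 kJ/min
ΔT = Q/(ṁ·Cp) = 5700/(51.7×2.44) = 45.185 K
T_out = 57.4 − 45.185 = 12.215 °C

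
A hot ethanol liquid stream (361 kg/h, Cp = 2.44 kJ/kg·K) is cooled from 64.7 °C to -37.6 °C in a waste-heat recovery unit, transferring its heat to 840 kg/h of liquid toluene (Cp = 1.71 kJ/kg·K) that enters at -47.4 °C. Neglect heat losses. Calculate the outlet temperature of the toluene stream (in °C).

Heat released by hot stream: Q = 361 × 2.44 × (64.7 − -37.6) = 90110 kJ/h
Energy balance on cold side (adiabatic exchanger): Q = ṁ_c·Cp_c·(T_c,out − T_c,in)
T_c,out = -47.4 + 90110/(840 × 1.71) = 15.333 °C

T_c,out = 15.3 °C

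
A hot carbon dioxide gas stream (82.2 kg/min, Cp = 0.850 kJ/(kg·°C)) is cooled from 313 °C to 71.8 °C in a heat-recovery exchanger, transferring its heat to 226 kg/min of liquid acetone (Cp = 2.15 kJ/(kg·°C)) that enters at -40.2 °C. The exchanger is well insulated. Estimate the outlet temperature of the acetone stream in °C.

Heat released by hot stream: Q = 82.2 × 0.850 × (313 − 71.8) = 16853 kJ/min
Energy balance on cold side (adiabatic exchanger): Q = ṁ_c·Cp_c·(T_c,out − T_c,in)
T_c,out = -40.2 + 16853/(226 × 2.15) = -5.5166 °C

T_c,out = -5.52 °C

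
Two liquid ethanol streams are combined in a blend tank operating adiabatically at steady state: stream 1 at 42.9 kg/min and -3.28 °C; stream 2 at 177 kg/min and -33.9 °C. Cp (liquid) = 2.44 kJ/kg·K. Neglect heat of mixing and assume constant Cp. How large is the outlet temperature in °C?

Adiabatic, steady state ⇒ Σ ṁᵢCp,ᵢ(T_out − Tᵢ) = 0
Σ ṁᵢCp,ᵢTᵢ = 42.9×2.44×-3.28 + 177×2.44×-33.9 = -14984
Σ ṁᵢCp,ᵢ = 42.9×2.44 + 177×2.44 = 536.56
T_out = -14984 / 536.56 = -27.926 °C

T_out = -27.9 °C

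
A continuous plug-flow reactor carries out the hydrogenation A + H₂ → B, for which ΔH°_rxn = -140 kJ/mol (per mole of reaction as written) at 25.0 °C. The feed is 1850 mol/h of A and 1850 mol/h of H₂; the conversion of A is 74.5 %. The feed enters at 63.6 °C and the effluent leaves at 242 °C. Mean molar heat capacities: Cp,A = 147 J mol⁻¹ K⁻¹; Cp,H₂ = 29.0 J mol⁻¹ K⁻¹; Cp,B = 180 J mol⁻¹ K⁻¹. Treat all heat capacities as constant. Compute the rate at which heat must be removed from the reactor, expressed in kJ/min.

Extent of reaction ξ = 0.745 × 1850 = 1378.2 mol/h
Reaction term: ξ·ΔH°_rxn = 1378.2 × -140 = -192960 kJ/h
Sensible, feed 63.6→25 °C: -12568 kJ/h
Outlet flows (mol/h): A 471.75, H₂ 471.75, B 1378.2
Sensible, products 25→242 °C: 71852 kJ/h
Q = ΔH = -133670 kJ/h = -37.131 kW
Heat removed = 2227.9 kJ/min

Q_out = 2230 kJ/min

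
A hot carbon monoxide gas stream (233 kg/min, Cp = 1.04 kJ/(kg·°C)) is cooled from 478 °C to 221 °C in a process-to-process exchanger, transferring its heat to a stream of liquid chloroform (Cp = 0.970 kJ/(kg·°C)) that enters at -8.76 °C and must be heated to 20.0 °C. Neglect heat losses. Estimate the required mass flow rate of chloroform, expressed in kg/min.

ṁ_c = 2230 kg/min

Heat released by hot stream: Q = 233 × 1.04 × (478 − 221) = 62276 kJ/min
Energy balance on cold side (adiabatic exchanger): Q = ṁ_c·Cp_c·(T_c,out − T_c,in)
ṁ_c = 62276 / [0.970 × (20.0 − -8.76)] = 2232.3 kg/min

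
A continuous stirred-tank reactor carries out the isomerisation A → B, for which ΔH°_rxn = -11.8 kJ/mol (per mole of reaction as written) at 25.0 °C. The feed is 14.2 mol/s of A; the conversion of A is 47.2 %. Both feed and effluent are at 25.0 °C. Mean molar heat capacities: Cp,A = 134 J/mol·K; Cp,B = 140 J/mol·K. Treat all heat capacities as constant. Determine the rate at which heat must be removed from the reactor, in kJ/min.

Q_out = 4750 kJ/min

Extent of reaction ξ = 0.472 × 14.2 = 6.7024 mol/s
Reaction term: ξ·ΔH°_rxn = 6.7024 × -11.8 = -79.088 kJ/s
Q = ΔH = -79.088 kJ/s = -79.088 kW
Heat removed = 4745.3 kJ/min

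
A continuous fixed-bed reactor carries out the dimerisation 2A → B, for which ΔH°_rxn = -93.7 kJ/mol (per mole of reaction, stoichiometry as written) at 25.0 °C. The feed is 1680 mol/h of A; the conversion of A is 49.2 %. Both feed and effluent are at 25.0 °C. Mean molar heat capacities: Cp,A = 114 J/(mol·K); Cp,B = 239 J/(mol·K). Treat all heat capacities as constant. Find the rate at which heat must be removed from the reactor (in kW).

Q_out = 10.8 kW

Extent of reaction ξ = 0.492 × 1680 / 2 = 413.28 mol/h
Reaction term: ξ·ΔH°_rxn = 413.28 × -93.7 = -38724 kJ/h
Q = ΔH = -38724 kJ/h = -10.757 kW
Heat removed = 10.757 kW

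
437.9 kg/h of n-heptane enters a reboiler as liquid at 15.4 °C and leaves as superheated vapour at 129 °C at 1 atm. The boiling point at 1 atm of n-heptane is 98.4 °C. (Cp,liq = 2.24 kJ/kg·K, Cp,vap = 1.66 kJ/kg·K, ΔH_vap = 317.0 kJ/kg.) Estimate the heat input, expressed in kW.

liquid 15.4→98.4 °C: 185.92 kJ/kg
vaporisation at 98.4 °C: 317 kJ/kg
vapour 98.4→129 °C: 50.796 kJ/kg
Δh = 185.92 + 317 + 50.796 = 553.72 kJ/kg
Q = ṁ·Δh = 437.9 kg/h × 553.72 kJ/kg = 242470 kJ/h
|Q| = 67.353 kW

Q = 67.4 kW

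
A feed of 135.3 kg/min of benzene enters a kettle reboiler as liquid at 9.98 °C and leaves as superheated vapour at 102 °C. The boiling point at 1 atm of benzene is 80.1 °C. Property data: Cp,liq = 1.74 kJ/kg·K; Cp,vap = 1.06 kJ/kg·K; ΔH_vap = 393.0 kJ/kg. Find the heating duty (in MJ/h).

Q = 4370 MJ/h

liquid 9.98→80.1 °C: 122.01 kJ/kg
vaporisation at 80.1 °C: 393 kJ/kg
vapour 80.1→102 °C: 23.214 kJ/kg
Δh = 122.01 + 393 + 23.214 = 538.22 kJ/kg
Q = ṁ·Δh = 135.3 kg/min × 538.22 kJ/kg = 72822 kJ/min
|Q| = 1213.7 kW = 4369.3 MJ/h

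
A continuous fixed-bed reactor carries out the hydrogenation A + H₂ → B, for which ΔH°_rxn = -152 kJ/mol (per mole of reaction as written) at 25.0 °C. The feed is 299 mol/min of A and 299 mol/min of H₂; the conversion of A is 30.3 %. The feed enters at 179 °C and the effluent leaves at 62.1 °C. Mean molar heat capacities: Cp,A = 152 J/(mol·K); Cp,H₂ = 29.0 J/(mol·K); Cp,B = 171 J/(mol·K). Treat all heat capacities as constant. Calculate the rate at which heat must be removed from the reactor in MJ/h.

Q_out = 1210 MJ/h

Extent of reaction ξ = 0.303 × 299 = 90.597 mol/min
Reaction term: ξ·ΔH°_rxn = 90.597 × -152 = -13771 kJ/min
Sensible, feed 179→25 °C: -8334.3 kJ/min
Outlet flows (mol/min): A 208.4, H₂ 208.4, B 90.597
Sensible, products 25→62.1 °C: 1974.2 kJ/min
Q = ΔH = -20131 kJ/min = -335.51 kW
Heat removed = 1207.9 MJ/h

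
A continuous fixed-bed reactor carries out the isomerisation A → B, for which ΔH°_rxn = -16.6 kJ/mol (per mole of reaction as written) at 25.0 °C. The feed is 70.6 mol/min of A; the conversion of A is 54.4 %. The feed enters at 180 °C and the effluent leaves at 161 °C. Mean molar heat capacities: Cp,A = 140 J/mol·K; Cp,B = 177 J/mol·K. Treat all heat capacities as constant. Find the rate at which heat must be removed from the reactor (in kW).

Extent of reaction ξ = 0.544 × 70.6 = 38.406 mol/min
Reaction term: ξ·ΔH°_rxn = 38.406 × -16.6 = -637.55 kJ/min
Sensible, feed 180→25 °C: -1532 kJ/min
Outlet flows (mol/min): A 32.194, B 38.406
Sensible, products 25→161 °C: 1537.5 kJ/min
Q = ΔH = -632.08 kJ/min = -10.535 kW
Heat removed = 10.535 kW

Q_out = 10.5 kW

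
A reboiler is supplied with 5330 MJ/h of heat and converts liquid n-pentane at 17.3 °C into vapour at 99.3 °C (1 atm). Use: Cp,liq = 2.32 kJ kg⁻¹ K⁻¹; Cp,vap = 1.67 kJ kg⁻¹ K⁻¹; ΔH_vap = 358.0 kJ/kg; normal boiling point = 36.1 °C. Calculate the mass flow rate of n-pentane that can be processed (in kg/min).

ṁ = 175 kg/min

Δh = 2.32×(36.1−17.3) + 358.0 + 1.67×(99.3−36.1) = 507.16 kJ/kg
Q = 5330 MJ/h = 1480.6 kJ/s = 88833 kJ/min
ṁ = Q/Δh = 88833 / 507.16 = 175.16 kg/min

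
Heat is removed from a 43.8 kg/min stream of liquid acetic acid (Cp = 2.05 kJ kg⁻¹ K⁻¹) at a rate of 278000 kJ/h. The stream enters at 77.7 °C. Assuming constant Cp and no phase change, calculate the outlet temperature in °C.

Q = 278000 kJ/h = 4633.3 kJ/min
ΔT = Q/(ṁ·Cp) = 4633.3/(43.8×2.05) = 51.602 K
T_out = 77.7 − 51.602 = 26.098 °C

T_out = 26.1 °C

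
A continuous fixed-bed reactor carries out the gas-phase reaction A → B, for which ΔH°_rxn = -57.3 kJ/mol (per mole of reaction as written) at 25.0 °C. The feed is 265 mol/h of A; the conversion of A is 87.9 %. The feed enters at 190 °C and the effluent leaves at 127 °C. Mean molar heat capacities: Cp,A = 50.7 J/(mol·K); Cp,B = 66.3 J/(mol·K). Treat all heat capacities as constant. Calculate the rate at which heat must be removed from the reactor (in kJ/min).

Q_out = 230 kJ/min

Extent of reaction ξ = 0.879 × 265 = 232.94 mol/h
Reaction term: ξ·ΔH°_rxn = 232.94 × -57.3 = -13347 kJ/h
Sensible, feed 190→25 °C: -2216.9 kJ/h
Outlet flows (mol/h): A 32.065, B 232.94
Sensible, products 25→127 °C: 1741.1 kJ/h
Q = ΔH = -13823 kJ/h = -3.8397 kW
Heat removed = 230.38 kJ/min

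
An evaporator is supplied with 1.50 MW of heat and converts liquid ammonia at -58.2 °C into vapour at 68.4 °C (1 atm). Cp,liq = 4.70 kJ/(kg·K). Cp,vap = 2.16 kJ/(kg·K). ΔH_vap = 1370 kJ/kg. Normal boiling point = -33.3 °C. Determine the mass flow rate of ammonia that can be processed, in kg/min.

ṁ = 52.7 kg/min

Δh = 4.70×(-33.3−-58.2) + 1370 + 2.16×(68.4−-33.3) = 1706.7 kJ/kg
Q = 1.50 MW = 1500 kJ/s = 90000 kJ/min
ṁ = Q/Δh = 90000 / 1706.7 = 52.733 kg/min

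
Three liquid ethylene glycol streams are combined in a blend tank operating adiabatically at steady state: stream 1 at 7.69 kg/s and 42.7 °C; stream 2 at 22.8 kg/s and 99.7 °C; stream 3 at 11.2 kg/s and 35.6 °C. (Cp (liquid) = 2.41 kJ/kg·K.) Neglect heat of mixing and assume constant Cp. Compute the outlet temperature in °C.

T_out = 72.0 °C

Adiabatic, steady state ⇒ Σ ṁᵢCp,ᵢ(T_out − Tᵢ) = 0
T_out = Σ ṁᵢCp,ᵢTᵢ / Σ ṁᵢCp,ᵢ
      = 7230.6 / 100.47 = 71.966 °C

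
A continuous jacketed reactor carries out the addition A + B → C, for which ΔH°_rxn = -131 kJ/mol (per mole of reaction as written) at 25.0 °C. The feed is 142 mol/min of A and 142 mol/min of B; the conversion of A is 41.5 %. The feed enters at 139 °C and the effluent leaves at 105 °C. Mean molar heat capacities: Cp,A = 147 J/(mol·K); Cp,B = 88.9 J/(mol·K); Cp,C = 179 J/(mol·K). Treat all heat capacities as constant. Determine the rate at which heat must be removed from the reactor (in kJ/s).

Extent of reaction ξ = 0.415 × 142 = 58.93 mol/min
Reaction term: ξ·ΔH°_rxn = 58.93 × -131 = -7719.8 kJ/min
Sensible, feed 139→25 °C: -3818.7 kJ/min
Outlet flows (mol/min): A 83.07, B 83.07, C 58.93
Sensible, products 25→105 °C: 2411.6 kJ/min
Q = ΔH = -9127 kJ/min = -152.12 kW
Heat removed = 152.12 kJ/s

Q_out = 152 kJ/s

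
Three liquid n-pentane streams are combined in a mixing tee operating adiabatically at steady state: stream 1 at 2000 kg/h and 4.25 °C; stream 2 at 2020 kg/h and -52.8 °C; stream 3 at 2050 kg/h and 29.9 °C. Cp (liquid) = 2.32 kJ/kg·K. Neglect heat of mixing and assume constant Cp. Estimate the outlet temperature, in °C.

T_out = -6.07 °C

Adiabatic, steady state ⇒ Σ ṁᵢCp,ᵢ(T_out − Tᵢ) = 0
Σ ṁᵢCp,ᵢTᵢ = 2000×2.32×4.25 + 2020×2.32×-52.8 + 2050×2.32×29.9 = -85518
Σ ṁᵢCp,ᵢ = 2000×2.32 + 2020×2.32 + 2050×2.32 = 14082
T_out = -85518 / 14082 = -6.0727 °C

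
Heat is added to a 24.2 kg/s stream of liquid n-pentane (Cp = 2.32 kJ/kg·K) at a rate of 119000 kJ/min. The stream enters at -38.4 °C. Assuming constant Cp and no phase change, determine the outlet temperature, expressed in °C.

Q = 119000 kJ/min = 1983.3 kJ/s
ΔT = Q/(ṁ·Cp) = 1983.3/(24.2×2.32) = 35.326 K
T_out = -38.4 + 35.326 = -3.0742 °C

T_out = -3.07 °C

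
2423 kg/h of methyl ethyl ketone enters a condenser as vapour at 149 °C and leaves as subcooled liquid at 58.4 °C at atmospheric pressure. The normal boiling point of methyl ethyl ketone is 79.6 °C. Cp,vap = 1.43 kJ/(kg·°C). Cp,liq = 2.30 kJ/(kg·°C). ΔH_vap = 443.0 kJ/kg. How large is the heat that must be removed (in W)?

Q_c = 398000 W

vapour 149→79.6 °C: -99.242 kJ/kg
condensation at 79.6 °C: -443 kJ/kg
liquid 79.6→58.4 °C: -48.76 kJ/kg
Δh = -99.242 + -443 + -48.76 = -591 kJ/kg
Q = ṁ·Δh = 2423 kg/h × -591 kJ/kg = -1.432e+06 kJ/h
|Q| = 397.78 kW = 397780 W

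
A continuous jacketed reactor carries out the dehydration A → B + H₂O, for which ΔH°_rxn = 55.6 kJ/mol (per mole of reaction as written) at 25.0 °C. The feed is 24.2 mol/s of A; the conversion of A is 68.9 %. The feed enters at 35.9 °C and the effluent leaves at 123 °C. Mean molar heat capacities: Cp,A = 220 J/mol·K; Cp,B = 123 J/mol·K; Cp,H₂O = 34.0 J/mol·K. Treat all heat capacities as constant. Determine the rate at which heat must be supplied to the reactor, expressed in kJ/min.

Extent of reaction ξ = 0.689 × 24.2 = 16.674 mol/s
Reaction term: ξ·ΔH°_rxn = 16.674 × 55.6 = 927.06 kJ/s
Sensible, feed 35.9→25 °C: -58.032 kJ/s
Outlet flows (mol/s): A 7.5262, B 16.674, H₂O 16.674
Sensible, products 25→123 °C: 418.81 kJ/s
Q = ΔH = 1287.8 kJ/s = 1287.8 kW
Heat supplied = 77270 kJ/min

Q_in = 77300 kJ/min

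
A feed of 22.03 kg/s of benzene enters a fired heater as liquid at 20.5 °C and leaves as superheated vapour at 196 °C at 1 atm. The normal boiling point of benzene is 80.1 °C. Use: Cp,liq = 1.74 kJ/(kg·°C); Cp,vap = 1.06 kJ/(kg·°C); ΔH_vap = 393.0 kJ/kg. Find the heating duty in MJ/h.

Q = 49100 MJ/h

liquid 20.5→80.1 °C: 103.7 kJ/kg
vaporisation at 80.1 °C: 393 kJ/kg
vapour 80.1→196 °C: 122.85 kJ/kg
Δh = 103.7 + 393 + 122.85 = 619.56 kJ/kg
Q = ṁ·Δh = 22.03 kg/s × 619.56 kJ/kg = 13649 kJ/s
|Q| = 13649 kW = 49136 MJ/h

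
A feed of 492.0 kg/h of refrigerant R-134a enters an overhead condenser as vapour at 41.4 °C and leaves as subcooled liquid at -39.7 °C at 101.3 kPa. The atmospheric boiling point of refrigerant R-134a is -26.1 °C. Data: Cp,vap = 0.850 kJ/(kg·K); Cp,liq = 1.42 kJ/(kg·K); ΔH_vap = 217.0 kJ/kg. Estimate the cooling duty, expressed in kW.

Q_c = 40.1 kW

vapour 41.4→-26.1 °C: -57.375 kJ/kg
condensation at -26.1 °C: -217 kJ/kg
liquid -26.1→-39.7 °C: -19.312 kJ/kg
Δh = -57.375 + -217 + -19.312 = -293.69 kJ/kg
Q = ṁ·Δh = 492.0 kg/h × -293.69 kJ/kg = -144490 kJ/h
|Q| = 40.137 kW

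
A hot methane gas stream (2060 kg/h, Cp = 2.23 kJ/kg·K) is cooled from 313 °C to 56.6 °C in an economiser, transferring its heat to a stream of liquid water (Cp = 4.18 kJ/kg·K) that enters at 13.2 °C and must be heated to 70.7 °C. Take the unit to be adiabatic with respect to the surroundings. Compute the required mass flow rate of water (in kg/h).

Heat released by hot stream: Q = 2060 × 2.23 × (313 − 56.6) = 1.1779e+06 kJ/h
Energy balance on cold side (adiabatic exchanger): Q = ṁ_c·Cp_c·(T_c,out − T_c,in)
ṁ_c = 1.1779e+06 / [4.18 × (70.7 − 13.2)] = 4900.6 kg/h

ṁ_c = 4900 kg/h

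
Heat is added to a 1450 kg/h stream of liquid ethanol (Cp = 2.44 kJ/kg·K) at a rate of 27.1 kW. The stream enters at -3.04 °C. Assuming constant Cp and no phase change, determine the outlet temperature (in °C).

Q = 27.1 kW = 97560 kJ/h
ΔT = Q/(ṁ·Cp) = 97560/(1450×2.44) = 27.575 K
T_out = -3.04 + 27.575 = 24.535 °C

T_out = 24.5 °C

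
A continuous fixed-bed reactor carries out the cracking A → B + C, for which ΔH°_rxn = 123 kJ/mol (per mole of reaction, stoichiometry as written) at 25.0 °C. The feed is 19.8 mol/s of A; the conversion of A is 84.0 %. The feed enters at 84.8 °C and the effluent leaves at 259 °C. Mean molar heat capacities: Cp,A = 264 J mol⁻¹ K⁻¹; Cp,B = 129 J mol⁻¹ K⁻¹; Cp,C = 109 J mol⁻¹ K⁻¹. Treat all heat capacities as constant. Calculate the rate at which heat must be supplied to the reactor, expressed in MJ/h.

Q_in = 10300 MJ/h

Extent of reaction ξ = 0.840 × 19.8 = 16.632 mol/s
Reaction term: ξ·ΔH°_rxn = 16.632 × 123 = 2045.7 kJ/s
Sensible, feed 84.8→25 °C: -312.59 kJ/s
Outlet flows (mol/s): A 3.168, B 16.632, C 16.632
Sensible, products 25→259 °C: 1122 kJ/s
Q = ΔH = 2855.1 kJ/s = 2855.1 kW
Heat supplied = 10278 MJ/h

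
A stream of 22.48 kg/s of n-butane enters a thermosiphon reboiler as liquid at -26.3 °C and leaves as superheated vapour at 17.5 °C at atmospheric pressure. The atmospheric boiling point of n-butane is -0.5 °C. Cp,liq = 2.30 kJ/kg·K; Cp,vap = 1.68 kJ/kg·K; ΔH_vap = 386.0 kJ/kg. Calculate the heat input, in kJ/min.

liquid -26.3→-0.5 °C: 59.34 kJ/kg
vaporisation at -0.5 °C: 386 kJ/kg
vapour -0.5→17.5 °C: 30.24 kJ/kg
Δh = 59.34 + 386 + 30.24 = 475.58 kJ/kg
Q = ṁ·Δh = 22.48 kg/s × 475.58 kJ/kg = 10691 kJ/s
|Q| = 10691 kW = 641460 kJ/min

Q = 641000 kJ/min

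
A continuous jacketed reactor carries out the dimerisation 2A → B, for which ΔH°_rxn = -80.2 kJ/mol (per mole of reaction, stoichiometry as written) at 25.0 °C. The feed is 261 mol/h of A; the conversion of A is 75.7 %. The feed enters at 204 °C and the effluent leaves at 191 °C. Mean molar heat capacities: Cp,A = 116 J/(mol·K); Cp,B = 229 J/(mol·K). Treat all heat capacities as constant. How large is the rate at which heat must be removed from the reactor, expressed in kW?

Extent of reaction ξ = 0.757 × 261 / 2 = 98.788 mol/h
Reaction term: ξ·ΔH°_rxn = 98.788 × -80.2 = -7922.8 kJ/h
Sensible, feed 204→25 °C: -5419.4 kJ/h
Outlet flows (mol/h): A 63.423, B 98.788
Sensible, products 25→191 °C: 4976.6 kJ/h
Q = ΔH = -8365.6 kJ/h = -2.3238 kW
Heat removed = 2.3238 kW

Q_out = 2.32 kW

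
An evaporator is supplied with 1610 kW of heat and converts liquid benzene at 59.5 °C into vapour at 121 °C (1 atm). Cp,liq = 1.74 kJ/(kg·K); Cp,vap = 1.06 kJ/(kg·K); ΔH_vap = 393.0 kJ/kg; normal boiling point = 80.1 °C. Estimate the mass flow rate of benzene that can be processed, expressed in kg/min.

Δh = 1.74×(80.1−59.5) + 393.0 + 1.06×(121−80.1) = 472.2 kJ/kg
Q = 1610 kW = 1610 kJ/s = 96600 kJ/min
ṁ = Q/Δh = 96600 / 472.2 = 204.58 kg/min

ṁ = 205 kg/min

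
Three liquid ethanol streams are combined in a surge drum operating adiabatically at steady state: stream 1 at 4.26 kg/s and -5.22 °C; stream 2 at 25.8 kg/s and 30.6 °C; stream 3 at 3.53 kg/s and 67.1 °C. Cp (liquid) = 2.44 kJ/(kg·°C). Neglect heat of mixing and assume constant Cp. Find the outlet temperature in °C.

T_out = 29.9 °C

Energy balance with Q = 0: Σ ṁᵢCp,ᵢ(T_out − Tᵢ) = 0
Σ ṁᵢCp,ᵢTᵢ = 4.26×2.44×-5.22 + 25.8×2.44×30.6 + 3.53×2.44×67.1 = 2450
Σ ṁᵢCp,ᵢ = 4.26×2.44 + 25.8×2.44 + 3.53×2.44 = 81.96
T_out = 2450 / 81.96 = 29.893 °C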